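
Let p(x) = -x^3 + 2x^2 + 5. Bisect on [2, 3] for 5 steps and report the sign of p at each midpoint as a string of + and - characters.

midpoint 2.5: p = 1.875 > 0 → [2.5, 3]
midpoint 2.75: p = -0.671875 < 0 → [2.5, 2.75]
midpoint 2.625: p = 0.693359 > 0 → [2.625, 2.75]
midpoint 2.6875: p = 0.0344 > 0 → [2.6875, 2.75]
midpoint 2.71875: p = -0.3127 < 0 → [2.6875, 2.71875]

+-++-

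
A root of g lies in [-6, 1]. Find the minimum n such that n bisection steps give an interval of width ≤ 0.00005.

18

Width after n steps is 7/2^n. Need 2^n ≥ 7/0.00005 = 140000.
2^17 = 131072 < 140000 ≤ 2^18 = 262144, so n = 18.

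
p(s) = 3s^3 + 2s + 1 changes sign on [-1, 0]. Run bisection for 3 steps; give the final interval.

[-0.5, -0.375]

m = -0.5, p(m) = -0.375 (−); new bracket [-0.5, 0]
m = -0.25, p(m) = 0.453125 (+); new bracket [-0.5, -0.25]
m = -0.375, p(m) = 0.091797 (+); new bracket [-0.5, -0.375]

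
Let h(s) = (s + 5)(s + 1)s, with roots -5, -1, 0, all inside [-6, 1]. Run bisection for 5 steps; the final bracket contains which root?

s = -2.5 gives h = 9.375, positive; keep [-6, -2.5]
s = -4.25 gives h = 10.359375, positive; keep [-6, -4.25]
s = -5.125 gives h = -2.642578, negative; keep [-5.125, -4.25]
s = -4.6875 gives h = 5.4016, positive; keep [-5.125, -4.6875]
s = -4.90625 gives h = 1.7967, positive; keep [-5.125, -4.90625]

-5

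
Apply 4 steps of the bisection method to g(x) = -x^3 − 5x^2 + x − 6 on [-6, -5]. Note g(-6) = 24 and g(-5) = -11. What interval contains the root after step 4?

x = -5.5 gives g = 3.625, positive; keep [-5.5, -5]
x = -5.25 gives g = -4.359375, negative; keep [-5.5, -5.25]
x = -5.375 gives g = -0.541016, negative; keep [-5.5, -5.375]
x = -5.4375 gives g = 1.4978, positive; keep [-5.4375, -5.375]

[-5.4375, -5.375]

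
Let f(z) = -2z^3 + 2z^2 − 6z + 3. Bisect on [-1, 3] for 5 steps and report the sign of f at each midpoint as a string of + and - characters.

-++--

z = 1 gives f = -3, negative; keep [-1, 1]
z = 0 gives f = 3, positive; keep [0, 1]
z = 0.5 gives f = 0.25, positive; keep [0.5, 1]
z = 0.75 gives f = -1.2188, negative; keep [0.5, 0.75]
z = 0.625 gives f = -0.457, negative; keep [0.5, 0.625]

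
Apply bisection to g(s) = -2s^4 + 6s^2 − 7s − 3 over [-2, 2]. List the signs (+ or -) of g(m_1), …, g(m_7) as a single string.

-++-+-+

midpoint 0: g = -3 < 0 → [-2, 0]
midpoint -1: g = 8 > 0 → [-1, 0]
midpoint -0.5: g = 1.875 > 0 → [-0.5, 0]
midpoint -0.25: g = -0.8828 < 0 → [-0.5, -0.25]
midpoint -0.375: g = 0.4292 > 0 → [-0.375, -0.25]
midpoint -0.3125: g = -0.2456 < 0 → [-0.375, -0.3125]
midpoint -0.34375: g = 0.0873 > 0 → [-0.34375, -0.3125]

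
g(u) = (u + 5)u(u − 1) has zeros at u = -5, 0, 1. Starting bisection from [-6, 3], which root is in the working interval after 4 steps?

-5

u = -1.5 gives g = 13.125, positive; keep [-6, -1.5]
u = -3.75 gives g = 22.265625, positive; keep [-6, -3.75]
u = -4.875 gives g = 3.580078, positive; keep [-6, -4.875]
u = -5.4375 gives g = -15.3142, negative; keep [-5.4375, -4.875]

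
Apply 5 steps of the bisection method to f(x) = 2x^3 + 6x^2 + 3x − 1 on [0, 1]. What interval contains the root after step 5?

x = 0.5 gives f = 2.25, positive; keep [0, 0.5]
x = 0.25 gives f = 0.15625, positive; keep [0, 0.25]
x = 0.125 gives f = -0.527344, negative; keep [0.125, 0.25]
x = 0.1875 gives f = -0.2134, negative; keep [0.1875, 0.25]
x = 0.21875 gives f = -0.0357, negative; keep [0.21875, 0.25]

[0.21875, 0.25]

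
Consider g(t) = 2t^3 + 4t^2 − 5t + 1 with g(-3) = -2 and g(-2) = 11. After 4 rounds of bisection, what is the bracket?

[-2.9375, -2.875]

t = -2.5 gives g = 7.25, positive; keep [-3, -2.5]
t = -2.75 gives g = 3.40625, positive; keep [-3, -2.75]
t = -2.875 gives g = 0.910156, positive; keep [-3, -2.875]
t = -2.9375 gives g = -0.4917, negative; keep [-2.9375, -2.875]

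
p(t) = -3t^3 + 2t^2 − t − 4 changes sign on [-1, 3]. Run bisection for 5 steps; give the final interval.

p(1) = -6 < 0, so the root lies in [-1, 1]
p(0) = -4 < 0, so the root lies in [-1, 0]
p(-0.5) = -2.625 < 0, so the root lies in [-1, -0.5]
p(-0.75) = -0.8594 < 0, so the root lies in [-1, -0.75]
p(-0.875) = 0.416 > 0, so the root lies in [-0.875, -0.75]

[-0.875, -0.75]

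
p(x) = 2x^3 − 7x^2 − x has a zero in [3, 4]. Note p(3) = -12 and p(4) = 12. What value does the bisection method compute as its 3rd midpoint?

m = 3.5, p(m) = -3.5 (−); new bracket [3.5, 4]
m = 3.75, p(m) = 3.28125 (+); new bracket [3.5, 3.75]
m = 3.625, p(m) = -0.339844 (−); new bracket [3.625, 3.75]

3.625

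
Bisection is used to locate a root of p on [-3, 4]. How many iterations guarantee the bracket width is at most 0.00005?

Width after n steps is 7/2^n. Need 2^n ≥ 7/0.00005 = 140000.
2^17 = 131072 < 140000 ≤ 2^18 = 262144, so n = 18.

18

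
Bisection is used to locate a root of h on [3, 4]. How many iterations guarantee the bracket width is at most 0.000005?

Width after n steps is 1/2^n. Need 2^n ≥ 1/0.000005 = 200000.
2^17 = 131072 < 200000 ≤ 2^18 = 262144, so n = 18.

18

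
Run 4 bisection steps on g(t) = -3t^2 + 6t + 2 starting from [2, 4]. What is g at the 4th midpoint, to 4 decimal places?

-0.6719

midpoint 3: g = -7 < 0 → [2, 3]
midpoint 2.5: g = -1.75 < 0 → [2, 2.5]
midpoint 2.25: g = 0.3125 > 0 → [2.25, 2.5]
midpoint 2.375: g = -0.6719 < 0 → [2.25, 2.375]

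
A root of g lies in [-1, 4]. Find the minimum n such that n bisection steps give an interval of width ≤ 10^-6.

Width after n steps is 5/2^n. Need 2^n ≥ 5/10^-6 = 5000000.
2^22 = 4194304 < 5000000 ≤ 2^23 = 8388608, so n = 23.

23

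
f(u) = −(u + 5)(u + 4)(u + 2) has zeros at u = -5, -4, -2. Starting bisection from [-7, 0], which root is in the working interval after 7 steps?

-2

midpoint -3.5: f = 1.125 > 0 → [-3.5, 0]
midpoint -1.75: f = -1.828125 < 0 → [-3.5, -1.75]
midpoint -2.625: f = 2.041016 > 0 → [-2.625, -1.75]
midpoint -2.1875: f = 0.9558 > 0 → [-2.1875, -1.75]
midpoint -1.96875: f = -0.1924 < 0 → [-2.1875, -1.96875]
midpoint -2.078125: f = 0.4387 > 0 → [-2.078125, -1.96875]
midpoint -2.0234375: f = 0.1379 > 0 → [-2.0234375, -1.96875]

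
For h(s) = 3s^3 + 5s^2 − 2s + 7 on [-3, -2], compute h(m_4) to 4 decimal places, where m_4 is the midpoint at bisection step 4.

1.2639

s = -2.5 gives h = -3.625, negative; keep [-2.5, -2]
s = -2.25 gives h = 2.640625, positive; keep [-2.5, -2.25]
s = -2.375 gives h = -0.236328, negative; keep [-2.375, -2.25]
s = -2.3125 gives h = 1.2639, positive; keep [-2.375, -2.3125]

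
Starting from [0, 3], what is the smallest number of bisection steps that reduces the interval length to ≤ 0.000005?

20

Width after n steps is 3/2^n. Need 2^n ≥ 3/0.000005 = 600000.
2^19 = 524288 < 600000 ≤ 2^20 = 1048576, so n = 20.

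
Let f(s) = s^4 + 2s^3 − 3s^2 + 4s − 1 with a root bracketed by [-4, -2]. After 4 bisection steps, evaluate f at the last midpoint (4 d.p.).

midpoint -3: f = -13 < 0 → [-4, -3]
midpoint -3.5: f = 12.5625 > 0 → [-3.5, -3]
midpoint -3.25: f = -2.777344 < 0 → [-3.5, -3.25]
midpoint -3.375: f = 4.1877 > 0 → [-3.375, -3.25]

4.1877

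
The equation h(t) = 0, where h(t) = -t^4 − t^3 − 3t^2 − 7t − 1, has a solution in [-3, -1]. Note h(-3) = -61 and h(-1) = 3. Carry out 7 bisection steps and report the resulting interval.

[-1.609375, -1.59375]

t = -2 gives h = -7, negative; keep [-2, -1]
t = -1.5 gives h = 1.0625, positive; keep [-2, -1.5]
t = -1.75 gives h = -1.957031, negative; keep [-1.75, -1.5]
t = -1.625 gives h = -0.2288, negative; keep [-1.625, -1.5]
t = -1.5625 gives h = 0.4675, positive; keep [-1.625, -1.5625]
t = -1.59375 gives h = 0.1325, positive; keep [-1.625, -1.59375]
t = -1.609375 gives h = -0.0448, negative; keep [-1.609375, -1.59375]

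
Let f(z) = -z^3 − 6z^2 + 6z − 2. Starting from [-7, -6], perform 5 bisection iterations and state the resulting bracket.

[-6.9375, -6.90625]

z = -6.5 gives f = -19.875, negative; keep [-7, -6.5]
z = -6.75 gives f = -8.328125, negative; keep [-7, -6.75]
z = -6.875 gives f = -1.892578, negative; keep [-7, -6.875]
z = -6.9375 gives f = 1.4958, positive; keep [-6.9375, -6.875]
z = -6.90625 gives f = -0.2127, negative; keep [-6.9375, -6.90625]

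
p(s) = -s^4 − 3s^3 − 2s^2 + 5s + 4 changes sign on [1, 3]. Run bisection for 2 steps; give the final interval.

[1, 1.5]

s = 2 gives p = -34, negative; keep [1, 2]
s = 1.5 gives p = -8.1875, negative; keep [1, 1.5]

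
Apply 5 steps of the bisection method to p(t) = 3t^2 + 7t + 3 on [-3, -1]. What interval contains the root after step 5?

t = -2 gives p = 1, positive; keep [-2, -1]
t = -1.5 gives p = -0.75, negative; keep [-2, -1.5]
t = -1.75 gives p = -0.0625, negative; keep [-2, -1.75]
t = -1.875 gives p = 0.4219, positive; keep [-1.875, -1.75]
t = -1.8125 gives p = 0.168, positive; keep [-1.8125, -1.75]

[-1.8125, -1.75]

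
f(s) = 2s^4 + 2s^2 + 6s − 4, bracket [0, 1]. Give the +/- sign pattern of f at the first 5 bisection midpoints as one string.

-+++-

s = 0.5 gives f = -0.375, negative; keep [0.5, 1]
s = 0.75 gives f = 2.257812, positive; keep [0.5, 0.75]
s = 0.625 gives f = 0.836426, positive; keep [0.5, 0.625]
s = 0.5625 gives f = 0.208, positive; keep [0.5, 0.5625]
s = 0.53125 gives f = -0.0887, negative; keep [0.53125, 0.5625]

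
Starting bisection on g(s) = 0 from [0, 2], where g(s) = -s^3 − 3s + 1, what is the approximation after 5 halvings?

g(1) = -3 < 0, so the root lies in [0, 1]
g(0.5) = -0.625 < 0, so the root lies in [0, 0.5]
g(0.25) = 0.234375 > 0, so the root lies in [0.25, 0.5]
g(0.375) = -0.1777 < 0, so the root lies in [0.25, 0.375]
g(0.3125) = 0.032 > 0, so the root lies in [0.3125, 0.375]

0.3125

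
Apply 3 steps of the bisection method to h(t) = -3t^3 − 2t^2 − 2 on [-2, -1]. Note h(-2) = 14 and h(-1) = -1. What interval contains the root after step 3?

h(-1.5) = 3.625 > 0, so the root lies in [-1.5, -1]
h(-1.25) = 0.734375 > 0, so the root lies in [-1.25, -1]
h(-1.125) = -0.259766 < 0, so the root lies in [-1.25, -1.125]

[-1.25, -1.125]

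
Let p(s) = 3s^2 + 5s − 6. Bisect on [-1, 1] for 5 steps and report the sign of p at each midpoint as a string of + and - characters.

---++

p(0) = -6 < 0, so the root lies in [0, 1]
p(0.5) = -2.75 < 0, so the root lies in [0.5, 1]
p(0.75) = -0.5625 < 0, so the root lies in [0.75, 1]
p(0.875) = 0.6719 > 0, so the root lies in [0.75, 0.875]
p(0.8125) = 0.043 > 0, so the root lies in [0.75, 0.8125]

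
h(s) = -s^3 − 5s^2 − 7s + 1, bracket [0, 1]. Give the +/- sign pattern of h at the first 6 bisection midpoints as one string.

m = 0.5, h(m) = -3.875 (−); new bracket [0, 0.5]
m = 0.25, h(m) = -1.078125 (−); new bracket [0, 0.25]
m = 0.125, h(m) = 0.044922 (+); new bracket [0.125, 0.25]
m = 0.1875, h(m) = -0.4949 (−); new bracket [0.125, 0.1875]
m = 0.15625, h(m) = -0.2196 (−); new bracket [0.125, 0.15625]
m = 0.140625, h(m) = -0.086 (−); new bracket [0.125, 0.140625]

--+---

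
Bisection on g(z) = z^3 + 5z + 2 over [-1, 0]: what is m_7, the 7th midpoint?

-0.3828125

midpoint -0.5: g = -0.625 < 0 → [-0.5, 0]
midpoint -0.25: g = 0.734375 > 0 → [-0.5, -0.25]
midpoint -0.375: g = 0.072266 > 0 → [-0.5, -0.375]
midpoint -0.4375: g = -0.2712 < 0 → [-0.4375, -0.375]
midpoint -0.40625: g = -0.0983 < 0 → [-0.40625, -0.375]
midpoint -0.390625: g = -0.0127 < 0 → [-0.390625, -0.375]
midpoint -0.3828125: g = 0.0298 > 0 → [-0.390625, -0.3828125]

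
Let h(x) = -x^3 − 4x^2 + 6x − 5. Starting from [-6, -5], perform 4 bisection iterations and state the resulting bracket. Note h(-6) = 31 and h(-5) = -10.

[-5.3125, -5.25]

m = -5.5, h(m) = 7.375 (+); new bracket [-5.5, -5]
m = -5.25, h(m) = -2.046875 (−); new bracket [-5.5, -5.25]
m = -5.375, h(m) = 2.474609 (+); new bracket [-5.375, -5.25]
m = -5.3125, h(m) = 0.1672 (+); new bracket [-5.3125, -5.25]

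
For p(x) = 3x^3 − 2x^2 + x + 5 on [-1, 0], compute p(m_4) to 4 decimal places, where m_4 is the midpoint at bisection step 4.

-0.1672

m = -0.5, p(m) = 3.625 (+); new bracket [-1, -0.5]
m = -0.75, p(m) = 1.859375 (+); new bracket [-1, -0.75]
m = -0.875, p(m) = 0.583984 (+); new bracket [-1, -0.875]
m = -0.9375, p(m) = -0.1672 (−); new bracket [-0.9375, -0.875]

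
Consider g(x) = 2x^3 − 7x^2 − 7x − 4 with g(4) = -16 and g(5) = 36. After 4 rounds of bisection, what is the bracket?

[4.375, 4.4375]

x = 4.5 gives g = 5, positive; keep [4, 4.5]
x = 4.25 gives g = -6.65625, negative; keep [4.25, 4.5]
x = 4.375 gives g = -1.128906, negative; keep [4.375, 4.5]
x = 4.4375 gives g = 1.8589, positive; keep [4.375, 4.4375]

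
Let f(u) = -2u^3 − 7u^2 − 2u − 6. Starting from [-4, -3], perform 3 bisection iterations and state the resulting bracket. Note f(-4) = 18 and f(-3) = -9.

u = -3.5 gives f = 1, positive; keep [-3.5, -3]
u = -3.25 gives f = -4.78125, negative; keep [-3.5, -3.25]
u = -3.375 gives f = -2.097656, negative; keep [-3.5, -3.375]

[-3.5, -3.375]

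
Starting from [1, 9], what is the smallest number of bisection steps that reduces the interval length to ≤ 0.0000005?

Width after n steps is 8/2^n. Need 2^n ≥ 8/0.0000005 = 16000000.
2^23 = 8388608 < 16000000 ≤ 2^24 = 16777216, so n = 24.

24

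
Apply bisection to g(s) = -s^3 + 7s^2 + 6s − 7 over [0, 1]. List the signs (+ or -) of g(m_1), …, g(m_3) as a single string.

s = 0.5 gives g = -2.375, negative; keep [0.5, 1]
s = 0.75 gives g = 1.015625, positive; keep [0.5, 0.75]
s = 0.625 gives g = -0.759766, negative; keep [0.625, 0.75]

-+-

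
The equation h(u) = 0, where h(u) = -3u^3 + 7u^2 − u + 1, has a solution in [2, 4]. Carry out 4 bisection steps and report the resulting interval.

h(3) = -20 < 0, so the root lies in [2, 3]
h(2.5) = -4.625 < 0, so the root lies in [2, 2.5]
h(2.25) = 0.015625 > 0, so the root lies in [2.25, 2.5]
h(2.375) = -2.0801 < 0, so the root lies in [2.25, 2.375]

[2.25, 2.375]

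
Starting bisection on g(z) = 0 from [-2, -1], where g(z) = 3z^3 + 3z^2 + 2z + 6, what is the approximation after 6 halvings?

z = -1.5 gives g = -0.375, negative; keep [-1.5, -1]
z = -1.25 gives g = 2.328125, positive; keep [-1.5, -1.25]
z = -1.375 gives g = 1.123047, positive; keep [-1.5, -1.375]
z = -1.4375 gives g = 0.4128, positive; keep [-1.5, -1.4375]
z = -1.46875 gives g = 0.0289, positive; keep [-1.5, -1.46875]
z = -1.484375 gives g = -0.1705, negative; keep [-1.484375, -1.46875]

-1.484375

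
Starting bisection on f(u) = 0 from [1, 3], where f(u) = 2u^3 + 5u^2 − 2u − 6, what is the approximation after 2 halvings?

f(2) = 26 > 0, so the root lies in [1, 2]
f(1.5) = 9 > 0, so the root lies in [1, 1.5]

1.5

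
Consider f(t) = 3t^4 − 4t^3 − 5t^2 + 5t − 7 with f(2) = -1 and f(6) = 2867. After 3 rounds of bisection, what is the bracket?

t = 4 gives f = 445, positive; keep [2, 4]
t = 3 gives f = 98, positive; keep [2, 3]
t = 2.5 gives f = 28.9375, positive; keep [2, 2.5]

[2, 2.5]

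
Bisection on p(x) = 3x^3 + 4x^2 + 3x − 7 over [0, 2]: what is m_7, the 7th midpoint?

0.828125

x = 1 gives p = 3, positive; keep [0, 1]
x = 0.5 gives p = -4.125, negative; keep [0.5, 1]
x = 0.75 gives p = -1.234375, negative; keep [0.75, 1]
x = 0.875 gives p = 0.6973, positive; keep [0.75, 0.875]
x = 0.8125 gives p = -0.3127, negative; keep [0.8125, 0.875]
x = 0.84375 gives p = 0.1809, positive; keep [0.8125, 0.84375]
x = 0.828125 gives p = -0.0687, negative; keep [0.828125, 0.84375]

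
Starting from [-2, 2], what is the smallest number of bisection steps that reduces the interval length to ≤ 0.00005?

Width after n steps is 4/2^n. Need 2^n ≥ 4/0.00005 = 80000.
2^16 = 65536 < 80000 ≤ 2^17 = 131072, so n = 17.

17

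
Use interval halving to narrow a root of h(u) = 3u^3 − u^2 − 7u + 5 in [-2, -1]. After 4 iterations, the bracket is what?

h(-1.5) = 3.125 > 0, so the root lies in [-2, -1.5]
h(-1.75) = -1.890625 < 0, so the root lies in [-1.75, -1.5]
h(-1.625) = 0.861328 > 0, so the root lies in [-1.75, -1.625]
h(-1.6875) = -0.4514 < 0, so the root lies in [-1.6875, -1.625]

[-1.6875, -1.625]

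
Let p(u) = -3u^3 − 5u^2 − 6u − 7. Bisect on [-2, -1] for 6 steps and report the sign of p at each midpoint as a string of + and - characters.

u = -1.5 gives p = 0.875, positive; keep [-1.5, -1]
u = -1.25 gives p = -1.453125, negative; keep [-1.5, -1.25]
u = -1.375 gives p = -0.404297, negative; keep [-1.5, -1.375]
u = -1.4375 gives p = 0.2043, positive; keep [-1.4375, -1.375]
u = -1.40625 gives p = -0.1075, negative; keep [-1.4375, -1.40625]
u = -1.421875 gives p = 0.0465, positive; keep [-1.421875, -1.40625]

+--+-+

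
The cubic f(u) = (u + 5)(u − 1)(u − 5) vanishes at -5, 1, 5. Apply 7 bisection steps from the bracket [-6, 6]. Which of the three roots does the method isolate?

-5

m = 0, f(m) = 25 (+); new bracket [-6, 0]
m = -3, f(m) = 64 (+); new bracket [-6, -3]
m = -4.5, f(m) = 26.125 (+); new bracket [-6, -4.5]
m = -5.25, f(m) = -16.0156 (−); new bracket [-5.25, -4.5]
m = -4.875, f(m) = 7.252 (+); new bracket [-5.25, -4.875]
m = -5.0625, f(m) = -3.8127 (−); new bracket [-5.0625, -4.875]
m = -4.96875, f(m) = 1.8594 (+); new bracket [-5.0625, -4.96875]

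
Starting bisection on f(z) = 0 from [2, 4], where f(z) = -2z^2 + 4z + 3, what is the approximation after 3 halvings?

2.75

midpoint 3: f = -3 < 0 → [2, 3]
midpoint 2.5: f = 0.5 > 0 → [2.5, 3]
midpoint 2.75: f = -1.125 < 0 → [2.5, 2.75]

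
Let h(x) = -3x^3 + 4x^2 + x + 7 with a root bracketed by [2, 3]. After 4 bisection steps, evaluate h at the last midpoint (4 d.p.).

-0.2429

m = 2.5, h(m) = -12.375 (−); new bracket [2, 2.5]
m = 2.25, h(m) = -4.671875 (−); new bracket [2, 2.25]
m = 2.125, h(m) = -1.599609 (−); new bracket [2, 2.125]
m = 2.0625, h(m) = -0.2429 (−); new bracket [2, 2.0625]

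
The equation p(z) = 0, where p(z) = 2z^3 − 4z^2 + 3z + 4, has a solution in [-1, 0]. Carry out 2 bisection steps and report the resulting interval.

[-0.75, -0.5]

m = -0.5, p(m) = 1.25 (+); new bracket [-1, -0.5]
m = -0.75, p(m) = -1.34375 (−); new bracket [-0.75, -0.5]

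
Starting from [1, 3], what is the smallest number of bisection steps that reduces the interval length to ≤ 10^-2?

8

Width after n steps is 2/2^n. Need 2^n ≥ 2/10^-2 = 200.
2^7 = 128 < 200 ≤ 2^8 = 256, so n = 8.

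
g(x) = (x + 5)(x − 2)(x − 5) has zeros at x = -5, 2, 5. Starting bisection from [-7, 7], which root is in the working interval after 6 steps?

-5

m = 0, g(m) = 50 (+); new bracket [-7, 0]
m = -3.5, g(m) = 70.125 (+); new bracket [-7, -3.5]
m = -5.25, g(m) = -18.578125 (−); new bracket [-5.25, -3.5]
m = -4.375, g(m) = 37.3535 (+); new bracket [-5.25, -4.375]
m = -4.8125, g(m) = 12.5339 (+); new bracket [-5.25, -4.8125]
m = -5.03125, g(m) = -2.2041 (−); new bracket [-5.03125, -4.8125]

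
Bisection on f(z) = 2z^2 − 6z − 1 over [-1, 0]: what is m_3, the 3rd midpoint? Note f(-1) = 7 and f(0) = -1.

midpoint -0.5: f = 2.5 > 0 → [-0.5, 0]
midpoint -0.25: f = 0.625 > 0 → [-0.25, 0]
midpoint -0.125: f = -0.21875 < 0 → [-0.25, -0.125]

-0.125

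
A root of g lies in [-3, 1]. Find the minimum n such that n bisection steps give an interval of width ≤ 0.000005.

20

Width after n steps is 4/2^n. Need 2^n ≥ 4/0.000005 = 800000.
2^19 = 524288 < 800000 ≤ 2^20 = 1048576, so n = 20.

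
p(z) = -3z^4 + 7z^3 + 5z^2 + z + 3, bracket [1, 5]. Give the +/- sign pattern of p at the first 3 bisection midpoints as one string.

-++

z = 3 gives p = -3, negative; keep [1, 3]
z = 2 gives p = 33, positive; keep [2, 3]
z = 2.5 gives p = 28.9375, positive; keep [2.5, 3]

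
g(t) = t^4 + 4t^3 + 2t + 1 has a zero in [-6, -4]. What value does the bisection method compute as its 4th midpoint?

-4.125

t = -5 gives g = 116, positive; keep [-5, -4]
t = -4.5 gives g = 37.5625, positive; keep [-4.5, -4]
t = -4.25 gives g = 11.691406, positive; keep [-4.25, -4]
t = -4.125 gives g = 1.5237, positive; keep [-4.125, -4]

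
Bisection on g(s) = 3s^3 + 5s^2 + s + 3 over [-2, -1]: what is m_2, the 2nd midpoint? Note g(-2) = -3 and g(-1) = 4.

-1.75

midpoint -1.5: g = 2.625 > 0 → [-2, -1.5]
midpoint -1.75: g = 0.484375 > 0 → [-2, -1.75]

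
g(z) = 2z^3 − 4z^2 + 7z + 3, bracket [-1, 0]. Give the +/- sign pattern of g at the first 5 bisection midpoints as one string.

g(-0.5) = -1.75 < 0, so the root lies in [-0.5, 0]
g(-0.25) = 0.96875 > 0, so the root lies in [-0.5, -0.25]
g(-0.375) = -0.292969 < 0, so the root lies in [-0.375, -0.25]
g(-0.3125) = 0.3608 > 0, so the root lies in [-0.375, -0.3125]
g(-0.34375) = 0.0399 > 0, so the root lies in [-0.375, -0.34375]

-+-++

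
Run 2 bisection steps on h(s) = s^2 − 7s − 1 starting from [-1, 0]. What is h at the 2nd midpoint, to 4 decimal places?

0.8125

s = -0.5 gives h = 2.75, positive; keep [-0.5, 0]
s = -0.25 gives h = 0.8125, positive; keep [-0.25, 0]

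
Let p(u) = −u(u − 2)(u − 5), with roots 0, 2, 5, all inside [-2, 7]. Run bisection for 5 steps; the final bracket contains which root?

p(2.5) = 3.125 > 0, so the root lies in [2.5, 7]
p(4.75) = 3.265625 > 0, so the root lies in [4.75, 7]
p(5.875) = -19.919922 < 0, so the root lies in [4.75, 5.875]
p(5.3125) = -5.4993 < 0, so the root lies in [4.75, 5.3125]
p(5.03125) = -0.4766 < 0, so the root lies in [4.75, 5.03125]

5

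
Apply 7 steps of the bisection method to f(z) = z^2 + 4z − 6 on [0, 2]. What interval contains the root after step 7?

[1.15625, 1.171875]

f(1) = -1 < 0, so the root lies in [1, 2]
f(1.5) = 2.25 > 0, so the root lies in [1, 1.5]
f(1.25) = 0.5625 > 0, so the root lies in [1, 1.25]
f(1.125) = -0.2344 < 0, so the root lies in [1.125, 1.25]
f(1.1875) = 0.1602 > 0, so the root lies in [1.125, 1.1875]
f(1.15625) = -0.0381 < 0, so the root lies in [1.15625, 1.1875]
f(1.171875) = 0.0608 > 0, so the root lies in [1.15625, 1.171875]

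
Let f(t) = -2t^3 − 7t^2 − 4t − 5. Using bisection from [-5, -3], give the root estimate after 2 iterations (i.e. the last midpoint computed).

-3.5

f(-4) = 27 > 0, so the root lies in [-4, -3]
f(-3.5) = 9 > 0, so the root lies in [-3.5, -3]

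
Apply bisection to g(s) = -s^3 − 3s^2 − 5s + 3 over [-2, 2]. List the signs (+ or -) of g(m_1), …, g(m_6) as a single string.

g(0) = 3 > 0, so the root lies in [0, 2]
g(1) = -6 < 0, so the root lies in [0, 1]
g(0.5) = -0.375 < 0, so the root lies in [0, 0.5]
g(0.25) = 1.5469 > 0, so the root lies in [0.25, 0.5]
g(0.375) = 0.6504 > 0, so the root lies in [0.375, 0.5]
g(0.4375) = 0.1545 > 0, so the root lies in [0.4375, 0.5]

+--+++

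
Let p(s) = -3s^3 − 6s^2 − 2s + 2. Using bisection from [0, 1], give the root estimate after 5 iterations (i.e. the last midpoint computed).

0.40625

s = 0.5 gives p = -0.875, negative; keep [0, 0.5]
s = 0.25 gives p = 1.078125, positive; keep [0.25, 0.5]
s = 0.375 gives p = 0.248047, positive; keep [0.375, 0.5]
s = 0.4375 gives p = -0.2747, negative; keep [0.375, 0.4375]
s = 0.40625 gives p = -0.0039, negative; keep [0.375, 0.40625]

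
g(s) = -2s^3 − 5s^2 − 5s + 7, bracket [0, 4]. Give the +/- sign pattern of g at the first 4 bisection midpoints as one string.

midpoint 2: g = -39 < 0 → [0, 2]
midpoint 1: g = -5 < 0 → [0, 1]
midpoint 0.5: g = 3 > 0 → [0.5, 1]
midpoint 0.75: g = -0.4062 < 0 → [0.5, 0.75]

--+-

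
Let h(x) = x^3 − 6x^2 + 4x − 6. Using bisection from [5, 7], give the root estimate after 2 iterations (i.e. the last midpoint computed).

h(6) = 18 > 0, so the root lies in [5, 6]
h(5.5) = 0.875 > 0, so the root lies in [5, 5.5]

5.5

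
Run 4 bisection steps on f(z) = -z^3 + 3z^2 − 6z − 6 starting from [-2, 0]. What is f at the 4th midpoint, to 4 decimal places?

midpoint -1: f = 4 > 0 → [-1, 0]
midpoint -0.5: f = -2.125 < 0 → [-1, -0.5]
midpoint -0.75: f = 0.609375 > 0 → [-0.75, -0.5]
midpoint -0.625: f = -0.834 < 0 → [-0.75, -0.625]

-0.8340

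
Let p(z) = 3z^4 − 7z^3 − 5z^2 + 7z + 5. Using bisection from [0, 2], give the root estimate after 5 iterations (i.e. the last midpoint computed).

1.1875

p(1) = 3 > 0, so the root lies in [1, 2]
p(1.5) = -4.1875 < 0, so the root lies in [1, 1.5]
p(1.25) = -0.410156 < 0, so the root lies in [1, 1.25]
p(1.125) = 1.3855 > 0, so the root lies in [1.125, 1.25]
p(1.1875) = 0.5054 > 0, so the root lies in [1.1875, 1.25]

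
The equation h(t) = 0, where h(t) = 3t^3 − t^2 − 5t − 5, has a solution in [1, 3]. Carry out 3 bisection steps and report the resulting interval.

[1.75, 2]

h(2) = 5 > 0, so the root lies in [1, 2]
h(1.5) = -4.625 < 0, so the root lies in [1.5, 2]
h(1.75) = -0.734375 < 0, so the root lies in [1.75, 2]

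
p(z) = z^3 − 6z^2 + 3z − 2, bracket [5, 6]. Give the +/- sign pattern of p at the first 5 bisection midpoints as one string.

z = 5.5 gives p = -0.625, negative; keep [5.5, 6]
z = 5.75 gives p = 6.984375, positive; keep [5.5, 5.75]
z = 5.625 gives p = 3.009766, positive; keep [5.5, 5.625]
z = 5.5625 gives p = 1.1506, positive; keep [5.5, 5.5625]
z = 5.53125 gives p = 0.2525, positive; keep [5.5, 5.53125]

-++++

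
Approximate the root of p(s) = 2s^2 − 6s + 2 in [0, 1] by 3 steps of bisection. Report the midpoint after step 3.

p(0.5) = -0.5 < 0, so the root lies in [0, 0.5]
p(0.25) = 0.625 > 0, so the root lies in [0.25, 0.5]
p(0.375) = 0.03125 > 0, so the root lies in [0.375, 0.5]

0.375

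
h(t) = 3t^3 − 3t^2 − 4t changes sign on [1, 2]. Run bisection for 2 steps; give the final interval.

[1.75, 2]

t = 1.5 gives h = -2.625, negative; keep [1.5, 2]
t = 1.75 gives h = -0.109375, negative; keep [1.75, 2]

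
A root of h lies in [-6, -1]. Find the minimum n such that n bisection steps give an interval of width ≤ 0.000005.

20

Width after n steps is 5/2^n. Need 2^n ≥ 5/0.000005 = 1000000.
2^19 = 524288 < 1000000 ≤ 2^20 = 1048576, so n = 20.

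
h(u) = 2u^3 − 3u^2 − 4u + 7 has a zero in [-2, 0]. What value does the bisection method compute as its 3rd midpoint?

-1.25

h(-1) = 6 > 0, so the root lies in [-2, -1]
h(-1.5) = -0.5 < 0, so the root lies in [-1.5, -1]
h(-1.25) = 3.40625 > 0, so the root lies in [-1.5, -1.25]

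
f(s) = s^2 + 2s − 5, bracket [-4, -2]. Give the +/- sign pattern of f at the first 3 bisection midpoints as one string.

-+-

f(-3) = -2 < 0, so the root lies in [-4, -3]
f(-3.5) = 0.25 > 0, so the root lies in [-3.5, -3]
f(-3.25) = -0.9375 < 0, so the root lies in [-3.5, -3.25]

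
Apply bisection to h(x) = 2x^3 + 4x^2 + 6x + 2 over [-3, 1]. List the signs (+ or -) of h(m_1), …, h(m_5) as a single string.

-+-++

h(-1) = -2 < 0, so the root lies in [-1, 1]
h(0) = 2 > 0, so the root lies in [-1, 0]
h(-0.5) = -0.25 < 0, so the root lies in [-0.5, 0]
h(-0.25) = 0.7188 > 0, so the root lies in [-0.5, -0.25]
h(-0.375) = 0.207 > 0, so the root lies in [-0.5, -0.375]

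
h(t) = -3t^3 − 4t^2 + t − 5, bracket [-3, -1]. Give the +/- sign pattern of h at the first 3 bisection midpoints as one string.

+--

h(-2) = 1 > 0, so the root lies in [-2, -1]
h(-1.5) = -5.375 < 0, so the root lies in [-2, -1.5]
h(-1.75) = -2.921875 < 0, so the root lies in [-2, -1.75]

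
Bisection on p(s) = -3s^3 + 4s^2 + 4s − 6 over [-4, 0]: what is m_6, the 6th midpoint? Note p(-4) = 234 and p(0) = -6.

midpoint -2: p = 26 > 0 → [-2, 0]
midpoint -1: p = -3 < 0 → [-2, -1]
midpoint -1.5: p = 7.125 > 0 → [-1.5, -1]
midpoint -1.25: p = 1.1094 > 0 → [-1.25, -1]
midpoint -1.125: p = -1.166 < 0 → [-1.25, -1.125]
midpoint -1.1875: p = -0.0857 < 0 → [-1.25, -1.1875]

-1.1875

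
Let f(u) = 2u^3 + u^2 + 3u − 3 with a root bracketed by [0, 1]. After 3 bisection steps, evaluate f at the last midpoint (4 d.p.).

-0.2461

f(0.5) = -1 < 0, so the root lies in [0.5, 1]
f(0.75) = 0.65625 > 0, so the root lies in [0.5, 0.75]
f(0.625) = -0.246094 < 0, so the root lies in [0.625, 0.75]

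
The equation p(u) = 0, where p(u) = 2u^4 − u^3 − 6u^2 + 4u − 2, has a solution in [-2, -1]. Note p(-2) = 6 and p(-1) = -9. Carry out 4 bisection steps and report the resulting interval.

midpoint -1.5: p = -8 < 0 → [-2, -1.5]
midpoint -1.75: p = -3.257812 < 0 → [-2, -1.75]
midpoint -1.875: p = 0.717285 > 0 → [-1.875, -1.75]
midpoint -1.8125: p = -1.4221 < 0 → [-1.875, -1.8125]

[-1.875, -1.8125]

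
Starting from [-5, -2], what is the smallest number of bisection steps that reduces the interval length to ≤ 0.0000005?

Width after n steps is 3/2^n. Need 2^n ≥ 3/0.0000005 = 6000000.
2^22 = 4194304 < 6000000 ≤ 2^23 = 8388608, so n = 23.

23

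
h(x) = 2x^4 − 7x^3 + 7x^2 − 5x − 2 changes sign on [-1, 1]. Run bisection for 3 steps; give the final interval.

[-0.5, -0.25]

m = 0, h(m) = -2 (−); new bracket [-1, 0]
m = -0.5, h(m) = 3.25 (+); new bracket [-0.5, 0]
m = -0.25, h(m) = -0.195312 (−); new bracket [-0.5, -0.25]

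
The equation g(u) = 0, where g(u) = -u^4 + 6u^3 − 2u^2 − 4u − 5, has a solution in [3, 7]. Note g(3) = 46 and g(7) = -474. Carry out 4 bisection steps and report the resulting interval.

midpoint 5: g = 50 > 0 → [5, 7]
midpoint 6: g = -101 < 0 → [5, 6]
midpoint 5.5: g = -4.3125 < 0 → [5, 5.5]
midpoint 5.25: g = 27.4023 > 0 → [5.25, 5.5]

[5.25, 5.5]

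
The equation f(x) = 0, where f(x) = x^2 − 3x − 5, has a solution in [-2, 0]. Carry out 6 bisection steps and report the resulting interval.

midpoint -1: f = -1 < 0 → [-2, -1]
midpoint -1.5: f = 1.75 > 0 → [-1.5, -1]
midpoint -1.25: f = 0.3125 > 0 → [-1.25, -1]
midpoint -1.125: f = -0.3594 < 0 → [-1.25, -1.125]
midpoint -1.1875: f = -0.0273 < 0 → [-1.25, -1.1875]
midpoint -1.21875: f = 0.1416 > 0 → [-1.21875, -1.1875]

[-1.21875, -1.1875]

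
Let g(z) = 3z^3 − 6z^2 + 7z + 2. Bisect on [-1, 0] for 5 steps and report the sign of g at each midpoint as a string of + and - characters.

--+++

z = -0.5 gives g = -3.375, negative; keep [-0.5, 0]
z = -0.25 gives g = -0.171875, negative; keep [-0.25, 0]
z = -0.125 gives g = 1.025391, positive; keep [-0.25, -0.125]
z = -0.1875 gives g = 0.4568, positive; keep [-0.25, -0.1875]
z = -0.21875 gives g = 0.1502, positive; keep [-0.25, -0.21875]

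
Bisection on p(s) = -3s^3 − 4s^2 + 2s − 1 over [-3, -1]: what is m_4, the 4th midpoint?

-1.875

m = -2, p(m) = 3 (+); new bracket [-2, -1]
m = -1.5, p(m) = -2.875 (−); new bracket [-2, -1.5]
m = -1.75, p(m) = -0.671875 (−); new bracket [-2, -1.75]
m = -1.875, p(m) = 0.9629 (+); new bracket [-1.875, -1.75]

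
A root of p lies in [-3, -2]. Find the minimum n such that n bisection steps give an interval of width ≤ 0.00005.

15

Width after n steps is 1/2^n. Need 2^n ≥ 1/0.00005 = 20000.
2^14 = 16384 < 20000 ≤ 2^15 = 32768, so n = 15.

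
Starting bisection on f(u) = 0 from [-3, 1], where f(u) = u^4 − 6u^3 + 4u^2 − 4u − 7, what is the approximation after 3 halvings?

f(-1) = 8 > 0, so the root lies in [-1, 1]
f(0) = -7 < 0, so the root lies in [-1, 0]
f(-0.5) = -3.1875 < 0, so the root lies in [-1, -0.5]

-0.5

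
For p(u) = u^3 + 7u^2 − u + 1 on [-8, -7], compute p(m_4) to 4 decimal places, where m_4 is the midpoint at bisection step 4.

m = -7.5, p(m) = -19.625 (−); new bracket [-7.5, -7]
m = -7.25, p(m) = -4.890625 (−); new bracket [-7.25, -7]
m = -7.125, p(m) = 1.779297 (+); new bracket [-7.25, -7.125]
m = -7.1875, p(m) = -1.4988 (−); new bracket [-7.1875, -7.125]

-1.4988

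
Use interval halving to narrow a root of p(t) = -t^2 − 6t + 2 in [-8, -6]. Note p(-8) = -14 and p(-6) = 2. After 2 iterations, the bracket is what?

m = -7, p(m) = -5 (−); new bracket [-7, -6]
m = -6.5, p(m) = -1.25 (−); new bracket [-6.5, -6]

[-6.5, -6]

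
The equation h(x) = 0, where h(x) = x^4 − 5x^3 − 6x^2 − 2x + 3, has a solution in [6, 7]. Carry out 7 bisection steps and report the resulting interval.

x = 6.5 gives h = 148.4375, positive; keep [6, 6.5]
x = 6.25 gives h = 61.300781, positive; keep [6, 6.25]
x = 6.125 gives h = 24.162354, positive; keep [6, 6.125]
x = 6.0625 gives h = 7.0984, positive; keep [6, 6.0625]
x = 6.03125 gives h = -1.0697, negative; keep [6.03125, 6.0625]
x = 6.046875 gives h = 2.9844, positive; keep [6.03125, 6.046875]
x = 6.0390625 gives h = 0.9499, positive; keep [6.03125, 6.0390625]

[6.03125, 6.0390625]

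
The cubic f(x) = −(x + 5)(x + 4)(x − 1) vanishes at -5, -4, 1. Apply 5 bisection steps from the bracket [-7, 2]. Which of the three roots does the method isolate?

m = -2.5, f(m) = 13.125 (+); new bracket [-2.5, 2]
m = -0.25, f(m) = 22.265625 (+); new bracket [-0.25, 2]
m = 0.875, f(m) = 3.580078 (+); new bracket [0.875, 2]
m = 1.4375, f(m) = -15.3142 (−); new bracket [0.875, 1.4375]
m = 1.15625, f(m) = -4.9599 (−); new bracket [0.875, 1.15625]

1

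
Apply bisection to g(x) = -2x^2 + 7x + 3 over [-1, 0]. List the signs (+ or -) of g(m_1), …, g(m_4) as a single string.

x = -0.5 gives g = -1, negative; keep [-0.5, 0]
x = -0.25 gives g = 1.125, positive; keep [-0.5, -0.25]
x = -0.375 gives g = 0.09375, positive; keep [-0.5, -0.375]
x = -0.4375 gives g = -0.4453, negative; keep [-0.4375, -0.375]

-++-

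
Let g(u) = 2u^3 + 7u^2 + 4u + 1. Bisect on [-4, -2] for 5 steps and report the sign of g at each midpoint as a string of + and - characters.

-++-+

midpoint -3: g = -2 < 0 → [-3, -2]
midpoint -2.5: g = 3.5 > 0 → [-3, -2.5]
midpoint -2.75: g = 1.34375 > 0 → [-3, -2.75]
midpoint -2.875: g = -0.168 < 0 → [-2.875, -2.75]
midpoint -2.8125: g = 0.6265 > 0 → [-2.875, -2.8125]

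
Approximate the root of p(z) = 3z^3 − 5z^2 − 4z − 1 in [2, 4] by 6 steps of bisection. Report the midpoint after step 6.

midpoint 3: p = 23 > 0 → [2, 3]
midpoint 2.5: p = 4.625 > 0 → [2, 2.5]
midpoint 2.25: p = -1.140625 < 0 → [2.25, 2.5]
midpoint 2.375: p = 1.4863 > 0 → [2.25, 2.375]
midpoint 2.3125: p = 0.1111 > 0 → [2.25, 2.3125]
midpoint 2.28125: p = -0.5299 < 0 → [2.28125, 2.3125]

2.28125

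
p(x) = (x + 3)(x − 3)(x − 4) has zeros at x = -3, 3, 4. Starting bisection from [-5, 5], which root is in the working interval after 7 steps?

-3

midpoint 0: p = 36 > 0 → [-5, 0]
midpoint -2.5: p = 17.875 > 0 → [-5, -2.5]
midpoint -3.75: p = -39.234375 < 0 → [-3.75, -2.5]
midpoint -3.125: p = -5.4551 < 0 → [-3.125, -2.5]
midpoint -2.8125: p = 7.4246 > 0 → [-3.125, -2.8125]
midpoint -2.96875: p = 1.2998 > 0 → [-3.125, -2.96875]
midpoint -3.046875: p = -1.9974 < 0 → [-3.046875, -2.96875]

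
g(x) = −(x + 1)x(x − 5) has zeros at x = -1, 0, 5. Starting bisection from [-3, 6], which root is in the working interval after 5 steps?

m = 1.5, g(m) = 13.125 (+); new bracket [1.5, 6]
m = 3.75, g(m) = 22.265625 (+); new bracket [3.75, 6]
m = 4.875, g(m) = 3.580078 (+); new bracket [4.875, 6]
m = 5.4375, g(m) = -15.3142 (−); new bracket [4.875, 5.4375]
m = 5.15625, g(m) = -4.9599 (−); new bracket [4.875, 5.15625]

5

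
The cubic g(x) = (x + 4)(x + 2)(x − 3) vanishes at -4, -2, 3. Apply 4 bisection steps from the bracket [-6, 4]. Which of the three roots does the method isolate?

g(-1) = -12 < 0, so the root lies in [-1, 4]
g(1.5) = -28.875 < 0, so the root lies in [1.5, 4]
g(2.75) = -8.015625 < 0, so the root lies in [2.75, 4]
g(3.375) = 14.8652 > 0, so the root lies in [2.75, 3.375]

3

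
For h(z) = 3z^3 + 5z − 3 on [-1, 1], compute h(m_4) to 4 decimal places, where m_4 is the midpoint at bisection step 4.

m = 0, h(m) = -3 (−); new bracket [0, 1]
m = 0.5, h(m) = -0.125 (−); new bracket [0.5, 1]
m = 0.75, h(m) = 2.015625 (+); new bracket [0.5, 0.75]
m = 0.625, h(m) = 0.8574 (+); new bracket [0.5, 0.625]

0.8574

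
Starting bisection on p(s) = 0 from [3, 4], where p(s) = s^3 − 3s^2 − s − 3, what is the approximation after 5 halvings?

m = 3.5, p(m) = -0.375 (−); new bracket [3.5, 4]
m = 3.75, p(m) = 3.796875 (+); new bracket [3.5, 3.75]
m = 3.625, p(m) = 1.587891 (+); new bracket [3.5, 3.625]
m = 3.5625, p(m) = 0.5764 (+); new bracket [3.5, 3.5625]
m = 3.53125, p(m) = 0.0933 (+); new bracket [3.5, 3.53125]

3.53125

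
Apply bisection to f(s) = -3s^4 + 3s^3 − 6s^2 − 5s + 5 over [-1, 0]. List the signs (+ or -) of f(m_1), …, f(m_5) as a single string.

+++-+

midpoint -0.5: f = 5.4375 > 0 → [-1, -0.5]
midpoint -0.75: f = 3.160156 > 0 → [-1, -0.75]
midpoint -0.875: f = 1.012939 > 0 → [-1, -0.875]
midpoint -0.9375: f = -0.3753 < 0 → [-0.9375, -0.875]
midpoint -0.90625: f = 0.3471 > 0 → [-0.9375, -0.90625]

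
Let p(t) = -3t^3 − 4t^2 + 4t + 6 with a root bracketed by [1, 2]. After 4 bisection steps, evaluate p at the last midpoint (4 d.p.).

0.0857

m = 1.5, p(m) = -7.125 (−); new bracket [1, 1.5]
m = 1.25, p(m) = -1.109375 (−); new bracket [1, 1.25]
m = 1.125, p(m) = 1.166016 (+); new bracket [1.125, 1.25]
m = 1.1875, p(m) = 0.0857 (+); new bracket [1.1875, 1.25]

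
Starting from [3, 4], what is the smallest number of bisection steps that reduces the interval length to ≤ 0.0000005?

21

Width after n steps is 1/2^n. Need 2^n ≥ 1/0.0000005 = 2000000.
2^20 = 1048576 < 2000000 ≤ 2^21 = 2097152, so n = 21.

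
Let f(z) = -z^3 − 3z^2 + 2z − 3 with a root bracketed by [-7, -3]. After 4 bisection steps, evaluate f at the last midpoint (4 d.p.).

0.0469

z = -5 gives f = 37, positive; keep [-5, -3]
z = -4 gives f = 5, positive; keep [-4, -3]
z = -3.5 gives f = -3.875, negative; keep [-4, -3.5]
z = -3.75 gives f = 0.0469, positive; keep [-3.75, -3.5]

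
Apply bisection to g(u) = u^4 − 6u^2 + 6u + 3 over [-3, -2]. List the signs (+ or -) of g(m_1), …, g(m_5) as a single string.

--++-

g(-2.5) = -10.4375 < 0, so the root lies in [-3, -2.5]
g(-2.75) = -1.683594 < 0, so the root lies in [-3, -2.75]
g(-2.875) = 4.476807 > 0, so the root lies in [-2.875, -2.75]
g(-2.8125) = 1.2346 > 0, so the root lies in [-2.8125, -2.75]
g(-2.78125) = -0.2639 < 0, so the root lies in [-2.8125, -2.78125]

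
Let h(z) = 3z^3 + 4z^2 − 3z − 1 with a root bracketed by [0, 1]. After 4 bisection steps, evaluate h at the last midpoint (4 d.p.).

m = 0.5, h(m) = -1.125 (−); new bracket [0.5, 1]
m = 0.75, h(m) = 0.265625 (+); new bracket [0.5, 0.75]
m = 0.625, h(m) = -0.580078 (−); new bracket [0.625, 0.75]
m = 0.6875, h(m) = -0.197 (−); new bracket [0.6875, 0.75]

-0.1970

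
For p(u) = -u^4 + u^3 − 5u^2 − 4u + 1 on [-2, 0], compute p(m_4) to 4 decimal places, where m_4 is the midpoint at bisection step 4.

u = -1 gives p = -2, negative; keep [-1, 0]
u = -0.5 gives p = 1.5625, positive; keep [-1, -0.5]
u = -0.75 gives p = 0.449219, positive; keep [-1, -0.75]
u = -0.875 gives p = -0.5842, negative; keep [-0.875, -0.75]

-0.5842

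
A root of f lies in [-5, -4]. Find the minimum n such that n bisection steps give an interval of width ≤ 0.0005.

11

Width after n steps is 1/2^n. Need 2^n ≥ 1/0.0005 = 2000.
2^10 = 1024 < 2000 ≤ 2^11 = 2048, so n = 11.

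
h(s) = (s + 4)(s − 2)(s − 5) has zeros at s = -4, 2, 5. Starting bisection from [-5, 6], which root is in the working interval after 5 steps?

s = 0.5 gives h = 30.375, positive; keep [-5, 0.5]
s = -2.25 gives h = 53.921875, positive; keep [-5, -2.25]
s = -3.625 gives h = 18.193359, positive; keep [-5, -3.625]
s = -4.3125 gives h = -18.3704, negative; keep [-4.3125, -3.625]
s = -3.96875 gives h = 1.6729, positive; keep [-4.3125, -3.96875]

-4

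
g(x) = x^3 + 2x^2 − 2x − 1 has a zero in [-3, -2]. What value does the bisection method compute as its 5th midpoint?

midpoint -2.5: g = 0.875 > 0 → [-3, -2.5]
midpoint -2.75: g = -1.171875 < 0 → [-2.75, -2.5]
midpoint -2.625: g = -0.056641 < 0 → [-2.625, -2.5]
midpoint -2.5625: g = 0.4314 > 0 → [-2.625, -2.5625]
midpoint -2.59375: g = 0.193 > 0 → [-2.625, -2.59375]

-2.59375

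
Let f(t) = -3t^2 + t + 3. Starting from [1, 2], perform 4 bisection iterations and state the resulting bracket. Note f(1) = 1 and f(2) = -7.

[1.125, 1.1875]

f(1.5) = -2.25 < 0, so the root lies in [1, 1.5]
f(1.25) = -0.4375 < 0, so the root lies in [1, 1.25]
f(1.125) = 0.328125 > 0, so the root lies in [1.125, 1.25]
f(1.1875) = -0.043 < 0, so the root lies in [1.125, 1.1875]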